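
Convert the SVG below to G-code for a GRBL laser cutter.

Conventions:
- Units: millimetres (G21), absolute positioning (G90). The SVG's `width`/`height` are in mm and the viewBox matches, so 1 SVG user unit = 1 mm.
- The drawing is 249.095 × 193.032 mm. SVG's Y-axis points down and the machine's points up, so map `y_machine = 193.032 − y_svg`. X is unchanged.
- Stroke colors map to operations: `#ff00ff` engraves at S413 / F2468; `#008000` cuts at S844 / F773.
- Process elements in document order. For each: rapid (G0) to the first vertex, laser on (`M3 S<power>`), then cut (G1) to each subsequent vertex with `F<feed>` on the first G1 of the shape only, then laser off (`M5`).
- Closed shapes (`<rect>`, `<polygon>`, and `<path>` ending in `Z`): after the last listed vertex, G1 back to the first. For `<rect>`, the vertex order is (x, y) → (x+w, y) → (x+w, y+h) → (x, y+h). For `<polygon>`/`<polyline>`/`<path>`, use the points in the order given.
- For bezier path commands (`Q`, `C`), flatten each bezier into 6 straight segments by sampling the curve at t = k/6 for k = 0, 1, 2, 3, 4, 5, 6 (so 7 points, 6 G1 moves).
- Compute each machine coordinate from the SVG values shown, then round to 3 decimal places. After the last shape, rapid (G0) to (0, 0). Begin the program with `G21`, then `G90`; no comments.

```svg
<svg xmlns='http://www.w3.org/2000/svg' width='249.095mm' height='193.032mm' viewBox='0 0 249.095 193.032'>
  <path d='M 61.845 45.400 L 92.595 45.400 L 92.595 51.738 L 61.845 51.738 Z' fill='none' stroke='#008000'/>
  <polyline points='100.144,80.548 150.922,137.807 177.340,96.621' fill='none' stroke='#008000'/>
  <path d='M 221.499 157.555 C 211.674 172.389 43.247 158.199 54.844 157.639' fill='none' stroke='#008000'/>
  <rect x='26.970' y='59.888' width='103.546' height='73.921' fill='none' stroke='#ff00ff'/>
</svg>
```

Since the viewBox matches the mm dimensions, user units are millimetres directly. The only transform is the Y-flip y_m = 193.032 − y_svg.

Shape 1 is a rectangle drawn with `<path>`. Its stroke #008000 means cut at S844, F773. After flipping Y the toolpath is (61.845,147.632) → (92.595,147.632) → (92.595,141.294) → (61.845,141.294) → (61.845,147.632), returning to the start.

Shape 2 is a open polyline drawn with `<polyline>`. Its stroke #008000 means cut at S844, F773. After flipping Y the toolpath is (100.144,112.484) → (150.922,55.225) → (177.340,96.411).

Shape 3 is a cubic bezier drawn with `<path>`. Its stroke #008000 means cut at S844, F773. After flipping Y the toolpath is (221.499,35.477) → (204.937,30.281) → (171.348,28.738) → (130.138,29.662) → (90.713,31.869) → (62.480,34.175) → (54.844,35.393).

Shape 4 is a rectangle drawn with `<rect>`. Its stroke #ff00ff means engrave at S413, F2468. After flipping Y the toolpath is (26.970,133.144) → (130.516,133.144) → (130.516,59.223) → (26.970,59.223) → (26.970,133.144), returning to the start.

G21
G90
G0 X61.845 Y147.632
M3 S844
G1 X92.595 Y147.632 F773
G1 X92.595 Y141.294
G1 X61.845 Y141.294
G1 X61.845 Y147.632
M5
G0 X100.144 Y112.484
M3 S844
G1 X150.922 Y55.225 F773
G1 X177.340 Y96.411
M5
G0 X221.499 Y35.477
M3 S844
G1 X204.937 Y30.281 F773
G1 X171.348 Y28.738
G1 X130.138 Y29.662
G1 X90.713 Y31.869
G1 X62.480 Y34.175
G1 X54.844 Y35.393
M5
G0 X26.970 Y133.144
M3 S413
G1 X130.516 Y133.144 F2468
G1 X130.516 Y59.223
G1 X26.970 Y59.223
G1 X26.970 Y133.144
M5
G0 X0.000 Y0.000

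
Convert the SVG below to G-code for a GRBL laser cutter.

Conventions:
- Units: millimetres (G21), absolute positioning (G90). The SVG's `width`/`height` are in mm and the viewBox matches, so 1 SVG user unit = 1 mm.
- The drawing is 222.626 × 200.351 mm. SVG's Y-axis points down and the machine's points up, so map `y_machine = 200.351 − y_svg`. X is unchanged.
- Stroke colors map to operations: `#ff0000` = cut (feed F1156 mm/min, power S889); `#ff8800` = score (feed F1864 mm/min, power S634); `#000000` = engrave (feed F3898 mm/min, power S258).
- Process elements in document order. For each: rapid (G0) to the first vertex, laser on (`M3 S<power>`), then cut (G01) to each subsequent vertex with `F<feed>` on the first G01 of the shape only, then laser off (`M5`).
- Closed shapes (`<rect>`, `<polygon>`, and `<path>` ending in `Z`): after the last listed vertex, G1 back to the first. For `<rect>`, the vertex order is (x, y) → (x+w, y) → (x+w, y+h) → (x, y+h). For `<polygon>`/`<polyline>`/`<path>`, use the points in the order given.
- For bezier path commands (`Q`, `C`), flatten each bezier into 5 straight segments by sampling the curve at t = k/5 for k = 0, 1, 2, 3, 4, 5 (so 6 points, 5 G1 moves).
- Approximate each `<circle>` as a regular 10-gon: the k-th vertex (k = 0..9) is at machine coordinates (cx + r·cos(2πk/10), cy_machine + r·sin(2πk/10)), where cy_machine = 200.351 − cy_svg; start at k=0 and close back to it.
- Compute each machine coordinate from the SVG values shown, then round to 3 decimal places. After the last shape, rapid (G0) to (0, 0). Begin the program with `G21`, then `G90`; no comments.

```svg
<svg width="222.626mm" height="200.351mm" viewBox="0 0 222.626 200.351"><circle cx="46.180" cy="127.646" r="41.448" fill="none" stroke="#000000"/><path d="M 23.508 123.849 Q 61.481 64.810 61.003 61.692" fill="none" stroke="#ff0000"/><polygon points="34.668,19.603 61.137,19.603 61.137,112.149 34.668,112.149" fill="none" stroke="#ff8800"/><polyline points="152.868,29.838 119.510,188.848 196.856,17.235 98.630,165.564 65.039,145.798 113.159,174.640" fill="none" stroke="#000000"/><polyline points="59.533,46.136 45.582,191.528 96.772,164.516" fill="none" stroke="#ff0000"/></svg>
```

Since the viewBox matches the mm dimensions, user units are millimetres directly. The only transform is the Y-flip y_m = 200.351 − y_svg.

Shape 1 is a circle drawn with `<circle>`. Its stroke #000000 means engrave at S258, F3898. After flipping Y the toolpath is (87.628,72.705) → (79.712,97.068) → (58.988,112.124) → (33.372,112.124) → (12.648,97.068) → (4.732,72.705) → (12.648,48.342) → (33.372,33.286) → (58.988,33.286) → (79.712,48.342) → (87.628,72.705), returning to the start.

Shape 2 is a quadratic bezier drawn with `<path>`. Its stroke #ff0000 means cut at S889, F1156. After flipping Y the toolpath is (23.508,76.502) → (37.159,97.881) → (47.734,114.786) → (55.233,127.217) → (59.656,135.175) → (61.003,138.659).

Shape 3 is a rectangle drawn with `<polygon>`. Its stroke #ff8800 means score at S634, F1864. After flipping Y the toolpath is (34.668,180.748) → (61.137,180.748) → (61.137,88.202) → (34.668,88.202) → (34.668,180.748), returning to the start.

Shape 4 is a open polyline drawn with `<polyline>`. Its stroke #000000 means engrave at S258, F3898. After flipping Y the toolpath is (152.868,170.513) → (119.510,11.503) → (196.856,183.116) → (98.630,34.787) → (65.039,54.553) → (113.159,25.711).

Shape 5 is a open polyline drawn with `<polyline>`. Its stroke #ff0000 means cut at S889, F1156. After flipping Y the toolpath is (59.533,154.215) → (45.582,8.823) → (96.772,35.835).

G21
G90
G0 X87.628 Y72.705
M3 S258
G01 X79.712 Y97.068 F3898
G01 X58.988 Y112.124
G01 X33.372 Y112.124
G01 X12.648 Y97.068
G01 X4.732 Y72.705
G01 X12.648 Y48.342
G01 X33.372 Y33.286
G01 X58.988 Y33.286
G01 X79.712 Y48.342
G01 X87.628 Y72.705
M5
G0 X23.508 Y76.502
M3 S889
G01 X37.159 Y97.881 F1156
G01 X47.734 Y114.786
G01 X55.233 Y127.217
G01 X59.656 Y135.175
G01 X61.003 Y138.659
M5
G0 X34.668 Y180.748
M3 S634
G01 X61.137 Y180.748 F1864
G01 X61.137 Y88.202
G01 X34.668 Y88.202
G01 X34.668 Y180.748
M5
G0 X152.868 Y170.513
M3 S258
G01 X119.510 Y11.503 F3898
G01 X196.856 Y183.116
G01 X98.630 Y34.787
G01 X65.039 Y54.553
G01 X113.159 Y25.711
M5
G0 X59.533 Y154.215
M3 S889
G01 X45.582 Y8.823 F1156
G01 X96.772 Y35.835
M5
G0 X0.000 Y0.000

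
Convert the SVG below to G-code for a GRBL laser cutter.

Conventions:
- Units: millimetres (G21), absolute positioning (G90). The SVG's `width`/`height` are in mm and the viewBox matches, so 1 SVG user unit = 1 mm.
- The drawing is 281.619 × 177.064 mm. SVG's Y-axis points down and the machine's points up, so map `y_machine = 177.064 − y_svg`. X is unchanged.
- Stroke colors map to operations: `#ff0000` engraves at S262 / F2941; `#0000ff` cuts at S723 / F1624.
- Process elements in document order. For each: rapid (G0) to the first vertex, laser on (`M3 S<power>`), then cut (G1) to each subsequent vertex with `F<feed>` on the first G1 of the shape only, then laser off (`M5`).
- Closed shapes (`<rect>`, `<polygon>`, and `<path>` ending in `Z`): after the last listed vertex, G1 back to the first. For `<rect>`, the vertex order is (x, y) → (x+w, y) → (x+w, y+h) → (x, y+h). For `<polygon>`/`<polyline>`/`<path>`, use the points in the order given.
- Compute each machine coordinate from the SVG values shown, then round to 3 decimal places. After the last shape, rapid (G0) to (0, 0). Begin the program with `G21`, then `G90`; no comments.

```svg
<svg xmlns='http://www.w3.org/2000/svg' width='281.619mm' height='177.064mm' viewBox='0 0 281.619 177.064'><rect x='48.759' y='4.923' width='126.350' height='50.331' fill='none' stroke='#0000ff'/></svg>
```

G21
G90
G0 X48.759 Y172.141
M3 S723
G1 X175.109 Y172.141 F1624
G1 X175.109 Y121.810
G1 X48.759 Y121.810
G1 X48.759 Y172.141
M5
G0 X0.000 Y0.000

Since the viewBox matches the mm dimensions, user units are millimetres directly. The only transform is the Y-flip y_m = 177.064 − y_svg.

Shape 1 is a rectangle drawn with `<rect>`. Its stroke #0000ff means cut at S723, F1624. After flipping Y the toolpath is (48.759,172.141) → (175.109,172.141) → (175.109,121.810) → (48.759,121.810) → (48.759,172.141), returning to the start.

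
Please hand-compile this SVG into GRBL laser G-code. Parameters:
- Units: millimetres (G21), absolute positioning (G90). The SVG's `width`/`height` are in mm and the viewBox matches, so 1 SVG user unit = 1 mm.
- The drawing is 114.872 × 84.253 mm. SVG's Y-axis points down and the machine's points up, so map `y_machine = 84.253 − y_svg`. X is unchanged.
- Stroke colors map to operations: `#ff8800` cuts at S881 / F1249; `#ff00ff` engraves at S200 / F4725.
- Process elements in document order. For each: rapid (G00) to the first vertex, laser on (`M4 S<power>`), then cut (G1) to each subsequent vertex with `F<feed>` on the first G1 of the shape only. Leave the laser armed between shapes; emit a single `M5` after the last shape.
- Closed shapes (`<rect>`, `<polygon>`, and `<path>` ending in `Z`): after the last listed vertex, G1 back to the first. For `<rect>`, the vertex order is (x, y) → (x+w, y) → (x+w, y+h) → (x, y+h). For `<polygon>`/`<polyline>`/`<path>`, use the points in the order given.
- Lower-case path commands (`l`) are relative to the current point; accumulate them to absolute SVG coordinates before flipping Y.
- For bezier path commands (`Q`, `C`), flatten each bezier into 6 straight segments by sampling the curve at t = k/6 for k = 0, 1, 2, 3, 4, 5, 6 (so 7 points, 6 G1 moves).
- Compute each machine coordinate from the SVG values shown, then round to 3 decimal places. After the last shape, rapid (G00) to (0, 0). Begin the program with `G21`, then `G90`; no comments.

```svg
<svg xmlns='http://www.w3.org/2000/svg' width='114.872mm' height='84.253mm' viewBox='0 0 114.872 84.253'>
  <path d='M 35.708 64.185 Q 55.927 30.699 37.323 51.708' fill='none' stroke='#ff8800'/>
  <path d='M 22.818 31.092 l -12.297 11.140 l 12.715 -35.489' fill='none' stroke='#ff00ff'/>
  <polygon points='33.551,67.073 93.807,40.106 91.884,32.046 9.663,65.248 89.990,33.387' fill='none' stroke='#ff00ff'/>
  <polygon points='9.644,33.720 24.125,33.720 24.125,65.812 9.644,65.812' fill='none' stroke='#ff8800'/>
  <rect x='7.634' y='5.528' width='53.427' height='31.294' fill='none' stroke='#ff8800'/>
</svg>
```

Since the viewBox matches the mm dimensions, user units are millimetres directly. The only transform is the Y-flip y_m = 84.253 − y_svg.

Shape 1 is a quadratic bezier drawn with `<path>`. Its stroke #ff8800 means cut at S881, F1249. After flipping Y the toolpath is (35.708,20.068) → (41.369,29.716) → (44.874,36.337) → (46.221,39.930) → (45.412,40.496) → (42.446,38.034) → (37.323,32.545).

Shape 2 is a open polyline drawn with `<path>`. Its stroke #ff00ff means engrave at S200, F4725. After flipping Y the toolpath is (22.818,53.161) → (10.521,42.021) → (23.236,77.510).

Shape 3 is a closed polygon drawn with `<polygon>`. Its stroke #ff00ff means engrave at S200, F4725. After flipping Y the toolpath is (33.551,17.180) → (93.807,44.147) → (91.884,52.207) → (9.663,19.005) → (89.990,50.866) → (33.551,17.180), returning to the start.

Shape 4 is a rectangle drawn with `<polygon>`. Its stroke #ff8800 means cut at S881, F1249. After flipping Y the toolpath is (9.644,50.533) → (24.125,50.533) → (24.125,18.441) → (9.644,18.441) → (9.644,50.533), returning to the start.

Shape 5 is a rectangle drawn with `<rect>`. Its stroke #ff8800 means cut at S881, F1249. After flipping Y the toolpath is (7.634,78.725) → (61.061,78.725) → (61.061,47.431) → (7.634,47.431) → (7.634,78.725), returning to the start.

G21
G90
G00 X35.708 Y20.068
M4 S881
G1 X41.369 Y29.716 F1249
G1 X44.874 Y36.337
G1 X46.221 Y39.930
G1 X45.412 Y40.496
G1 X42.446 Y38.034
G1 X37.323 Y32.545
G00 X22.818 Y53.161
M4 S200
G1 X10.521 Y42.021 F4725
G1 X23.236 Y77.510
G00 X33.551 Y17.180
M4 S200
G1 X93.807 Y44.147 F4725
G1 X91.884 Y52.207
G1 X9.663 Y19.005
G1 X89.990 Y50.866
G1 X33.551 Y17.180
G00 X9.644 Y50.533
M4 S881
G1 X24.125 Y50.533 F1249
G1 X24.125 Y18.441
G1 X9.644 Y18.441
G1 X9.644 Y50.533
G00 X7.634 Y78.725
M4 S881
G1 X61.061 Y78.725 F1249
G1 X61.061 Y47.431
G1 X7.634 Y47.431
G1 X7.634 Y78.725
M5
G00 X0.000 Y0.000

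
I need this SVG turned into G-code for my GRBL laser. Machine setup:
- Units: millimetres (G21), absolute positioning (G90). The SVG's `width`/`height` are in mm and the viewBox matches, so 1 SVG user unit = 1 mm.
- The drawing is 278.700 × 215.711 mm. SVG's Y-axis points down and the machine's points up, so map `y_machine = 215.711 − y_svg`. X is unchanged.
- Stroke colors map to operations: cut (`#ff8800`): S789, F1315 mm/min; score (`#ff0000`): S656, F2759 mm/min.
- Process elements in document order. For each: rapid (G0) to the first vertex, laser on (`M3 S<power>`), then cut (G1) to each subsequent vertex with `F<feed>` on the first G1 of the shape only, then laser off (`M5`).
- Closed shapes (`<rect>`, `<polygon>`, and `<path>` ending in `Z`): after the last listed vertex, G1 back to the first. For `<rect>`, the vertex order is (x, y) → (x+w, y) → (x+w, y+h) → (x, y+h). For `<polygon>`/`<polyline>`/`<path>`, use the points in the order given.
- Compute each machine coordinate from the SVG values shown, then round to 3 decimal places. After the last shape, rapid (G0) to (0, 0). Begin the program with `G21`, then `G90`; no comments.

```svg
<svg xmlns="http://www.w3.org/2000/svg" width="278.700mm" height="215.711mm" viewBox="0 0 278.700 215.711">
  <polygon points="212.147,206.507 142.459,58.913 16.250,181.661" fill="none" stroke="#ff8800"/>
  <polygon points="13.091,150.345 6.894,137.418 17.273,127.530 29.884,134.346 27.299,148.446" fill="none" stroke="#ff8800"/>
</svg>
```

1 u = 1 mm; y_m = 215.711 − y.

[1] `<polygon>` closed polygon, #ff8800→cut S789 F1315: (212.147,9.204) → (142.459,156.798) → (16.250,34.050) → (212.147,9.204) (closed)

[2] `<polygon>` regular polygon, #ff8800→cut S789 F1315: (13.091,65.366) → (6.894,78.293) → (17.273,88.181) → (29.884,81.365) → (27.299,67.265) → (13.091,65.366) (closed)

G21
G90
G0 X212.147 Y9.204
M3 S789
G1 X142.459 Y156.798 F1315
G1 X16.250 Y34.050
G1 X212.147 Y9.204
M5
G0 X13.091 Y65.366
M3 S789
G1 X6.894 Y78.293 F1315
G1 X17.273 Y88.181
G1 X29.884 Y81.365
G1 X27.299 Y67.265
G1 X13.091 Y65.366
M5
G0 X0.000 Y0.000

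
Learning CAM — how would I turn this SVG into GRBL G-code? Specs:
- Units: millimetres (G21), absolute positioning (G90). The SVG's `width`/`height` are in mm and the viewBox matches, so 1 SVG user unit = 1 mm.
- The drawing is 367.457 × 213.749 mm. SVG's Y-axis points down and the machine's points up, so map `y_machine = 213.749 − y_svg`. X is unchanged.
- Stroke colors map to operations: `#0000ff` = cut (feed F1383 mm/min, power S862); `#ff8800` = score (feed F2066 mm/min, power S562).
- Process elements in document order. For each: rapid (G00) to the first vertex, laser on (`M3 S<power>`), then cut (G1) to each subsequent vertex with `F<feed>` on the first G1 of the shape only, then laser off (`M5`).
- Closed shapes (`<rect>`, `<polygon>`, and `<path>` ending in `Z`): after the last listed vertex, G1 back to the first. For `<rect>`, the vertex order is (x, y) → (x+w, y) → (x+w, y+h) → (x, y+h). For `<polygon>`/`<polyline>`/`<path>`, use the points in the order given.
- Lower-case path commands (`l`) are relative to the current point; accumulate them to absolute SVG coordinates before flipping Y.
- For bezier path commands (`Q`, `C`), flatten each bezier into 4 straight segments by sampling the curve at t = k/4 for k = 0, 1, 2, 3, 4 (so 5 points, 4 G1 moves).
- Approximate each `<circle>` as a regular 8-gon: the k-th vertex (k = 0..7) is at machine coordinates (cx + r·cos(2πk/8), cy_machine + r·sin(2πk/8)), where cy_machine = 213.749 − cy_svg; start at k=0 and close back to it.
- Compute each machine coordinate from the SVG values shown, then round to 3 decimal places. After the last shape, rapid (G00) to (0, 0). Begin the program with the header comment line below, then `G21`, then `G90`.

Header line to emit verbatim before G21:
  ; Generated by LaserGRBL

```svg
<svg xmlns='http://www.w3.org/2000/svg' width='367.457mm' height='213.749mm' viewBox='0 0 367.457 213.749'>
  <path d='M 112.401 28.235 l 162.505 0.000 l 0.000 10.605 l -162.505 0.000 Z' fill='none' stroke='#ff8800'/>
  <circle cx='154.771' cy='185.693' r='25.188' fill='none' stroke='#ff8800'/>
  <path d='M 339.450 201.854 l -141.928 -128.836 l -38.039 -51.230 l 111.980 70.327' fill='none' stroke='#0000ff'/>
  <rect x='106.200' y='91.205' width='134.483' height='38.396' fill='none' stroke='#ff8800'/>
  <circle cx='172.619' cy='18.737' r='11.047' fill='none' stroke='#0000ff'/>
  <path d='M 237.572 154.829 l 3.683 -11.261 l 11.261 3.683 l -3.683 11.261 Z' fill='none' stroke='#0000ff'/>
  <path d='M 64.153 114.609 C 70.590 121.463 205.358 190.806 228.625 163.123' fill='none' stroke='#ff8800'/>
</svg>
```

1 u = 1 mm; y_m = 213.749 − y.

[1] `<path>` rectangle, #ff8800→score S562 F2066: (112.401,185.514) → (274.906,185.514) → (274.906,174.909) → (112.401,174.909) → (112.401,185.514) (closed)

[2] `<circle>` circle, #ff8800→score S562 F2066: (179.959,28.056) → (172.582,45.867) → (154.771,53.244) → (136.960,45.867) → (129.583,28.056) → (136.960,10.245) → (154.771,2.868) → (172.582,10.245) → (179.959,28.056) (closed)

[3] `<path>` open polyline, #0000ff→cut S862 F1383: (339.450,11.895) → (197.522,140.731) → (159.483,191.961) → (271.463,121.634)

[4] `<rect>` rectangle, #ff8800→score S562 F2066: (106.200,122.544) → (240.683,122.544) → (240.683,84.148) → (106.200,84.148) → (106.200,122.544) (closed)

[5] `<circle>` circle, #0000ff→cut S862 F1383: (183.666,195.012) → (180.430,202.823) → (172.619,206.059) → (164.808,202.823) → (161.572,195.012) → (164.808,187.201) → (172.619,183.965) → (180.430,187.201) → (183.666,195.012) (closed)

[6] `<path>` regular polygon, #0000ff→cut S862 F1383: (237.572,58.920) → (241.255,70.181) → (252.516,66.498) → (248.833,55.237) → (237.572,58.920) (closed)

[7] `<path>` cubic bezier, #ff8800→score S562 F2066: (64.153,99.140) → (89.295,84.775) → (140.078,61.932) → (194.016,45.564) → (228.625,50.626)

; Generated by LaserGRBL
G21
G90
G00 X112.401 Y185.514
M3 S562
G1 X274.906 Y185.514 F2066
G1 X274.906 Y174.909
G1 X112.401 Y174.909
G1 X112.401 Y185.514
M5
G00 X179.959 Y28.056
M3 S562
G1 X172.582 Y45.867 F2066
G1 X154.771 Y53.244
G1 X136.960 Y45.867
G1 X129.583 Y28.056
G1 X136.960 Y10.245
G1 X154.771 Y2.868
G1 X172.582 Y10.245
G1 X179.959 Y28.056
M5
G00 X339.450 Y11.895
M3 S862
G1 X197.522 Y140.731 F1383
G1 X159.483 Y191.961
G1 X271.463 Y121.634
M5
G00 X106.200 Y122.544
M3 S562
G1 X240.683 Y122.544 F2066
G1 X240.683 Y84.148
G1 X106.200 Y84.148
G1 X106.200 Y122.544
M5
G00 X183.666 Y195.012
M3 S862
G1 X180.430 Y202.823 F1383
G1 X172.619 Y206.059
G1 X164.808 Y202.823
G1 X161.572 Y195.012
G1 X164.808 Y187.201
G1 X172.619 Y183.965
G1 X180.430 Y187.201
G1 X183.666 Y195.012
M5
G00 X237.572 Y58.920
M3 S862
G1 X241.255 Y70.181 F1383
G1 X252.516 Y66.498
G1 X248.833 Y55.237
G1 X237.572 Y58.920
M5
G00 X64.153 Y99.140
M3 S562
G1 X89.295 Y84.775 F2066
G1 X140.078 Y61.932
G1 X194.016 Y45.564
G1 X228.625 Y50.626
M5
G00 X0.000 Y0.000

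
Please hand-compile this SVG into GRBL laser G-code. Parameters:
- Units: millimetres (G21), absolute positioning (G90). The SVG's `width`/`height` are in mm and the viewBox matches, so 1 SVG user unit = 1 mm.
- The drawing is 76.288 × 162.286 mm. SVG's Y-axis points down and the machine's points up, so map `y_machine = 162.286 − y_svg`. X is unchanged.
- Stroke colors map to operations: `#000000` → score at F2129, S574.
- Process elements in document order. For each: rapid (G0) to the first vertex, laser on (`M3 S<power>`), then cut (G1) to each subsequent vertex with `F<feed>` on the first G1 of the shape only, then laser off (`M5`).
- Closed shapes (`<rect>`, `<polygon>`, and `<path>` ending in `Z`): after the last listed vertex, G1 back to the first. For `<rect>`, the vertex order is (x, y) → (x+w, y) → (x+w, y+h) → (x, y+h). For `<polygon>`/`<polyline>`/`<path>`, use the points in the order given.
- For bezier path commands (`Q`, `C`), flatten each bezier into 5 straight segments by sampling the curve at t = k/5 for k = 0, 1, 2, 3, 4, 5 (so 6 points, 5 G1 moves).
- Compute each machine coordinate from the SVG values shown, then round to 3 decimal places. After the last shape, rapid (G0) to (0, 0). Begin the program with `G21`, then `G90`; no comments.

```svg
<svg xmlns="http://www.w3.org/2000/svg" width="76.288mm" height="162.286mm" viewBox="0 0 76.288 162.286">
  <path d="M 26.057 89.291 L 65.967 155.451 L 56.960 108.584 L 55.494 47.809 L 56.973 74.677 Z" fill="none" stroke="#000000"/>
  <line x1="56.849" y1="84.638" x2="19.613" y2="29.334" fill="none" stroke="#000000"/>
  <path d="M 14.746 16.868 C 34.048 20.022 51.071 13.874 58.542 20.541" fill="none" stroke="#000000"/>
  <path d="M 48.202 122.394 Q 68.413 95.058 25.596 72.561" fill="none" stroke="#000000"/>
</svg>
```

G21
G90
G0 X26.057 Y72.995
M3 S574
G1 X65.967 Y6.835 F2129
G1 X56.960 Y53.702
G1 X55.494 Y114.477
G1 X56.973 Y87.609
G1 X26.057 Y72.995
M5
G0 X56.849 Y77.648
M3 S574
G1 X19.613 Y132.952 F2129
M5
G0 X14.746 Y145.418
M3 S574
G1 X25.996 Y144.465 F2129
G1 X36.349 Y144.683
G1 X45.457 Y145.010
G1 X52.971 Y144.384
G1 X58.542 Y141.745
M5
G0 X48.202 Y39.892
M3 S574
G1 X53.765 Y50.633 F2129
G1 X54.286 Y60.987
G1 X49.765 Y70.953
G1 X40.202 Y80.533
G1 X25.596 Y89.725
M5
G0 X0.000 Y0.000

Since the viewBox matches the mm dimensions, user units are millimetres directly. The only transform is the Y-flip y_m = 162.286 − y_svg.

Shape 1 is a closed polygon drawn with `<path>`. Its stroke #000000 means score at S574, F2129. After flipping Y the toolpath is (26.057,72.995) → (65.967,6.835) → (56.960,53.702) → (55.494,114.477) → (56.973,87.609) → (26.057,72.995), returning to the start.

Shape 2 is a line segment drawn with `<line>`. Its stroke #000000 means score at S574, F2129. After flipping Y the toolpath is (56.849,77.648) → (19.613,132.952).

Shape 3 is a cubic bezier drawn with `<path>`. Its stroke #000000 means score at S574, F2129. After flipping Y the toolpath is (14.746,145.418) → (25.996,144.465) → (36.349,144.683) → (45.457,145.010) → (52.971,144.384) → (58.542,141.745).

Shape 4 is a quadratic bezier drawn with `<path>`. Its stroke #000000 means score at S574, F2129. After flipping Y the toolpath is (48.202,39.892) → (53.765,50.633) → (54.286,60.987) → (49.765,70.953) → (40.202,80.533) → (25.596,89.725).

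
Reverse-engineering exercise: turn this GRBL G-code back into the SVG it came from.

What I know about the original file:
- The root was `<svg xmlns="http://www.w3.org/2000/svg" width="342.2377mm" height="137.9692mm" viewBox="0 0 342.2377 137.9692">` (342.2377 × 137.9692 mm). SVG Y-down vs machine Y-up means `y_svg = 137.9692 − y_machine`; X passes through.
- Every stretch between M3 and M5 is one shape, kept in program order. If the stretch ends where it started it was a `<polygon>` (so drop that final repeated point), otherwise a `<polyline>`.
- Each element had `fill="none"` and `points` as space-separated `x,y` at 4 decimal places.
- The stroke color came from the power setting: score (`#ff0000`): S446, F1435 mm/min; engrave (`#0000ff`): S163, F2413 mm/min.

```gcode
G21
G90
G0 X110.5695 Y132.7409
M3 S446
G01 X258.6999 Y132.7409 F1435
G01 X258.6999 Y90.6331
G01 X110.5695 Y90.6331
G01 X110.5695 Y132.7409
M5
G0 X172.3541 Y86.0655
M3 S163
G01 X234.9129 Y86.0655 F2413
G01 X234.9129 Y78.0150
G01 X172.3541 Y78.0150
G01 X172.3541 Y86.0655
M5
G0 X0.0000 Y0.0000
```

<svg xmlns="http://www.w3.org/2000/svg" width="342.2377mm" height="137.9692mm" viewBox="0 0 342.2377 137.9692">
  <polygon points="110.5695,5.2283 258.6999,5.2283 258.6999,47.3361 110.5695,47.3361" fill="none" stroke="#ff0000"/>
  <polygon points="172.3541,51.9037 234.9129,51.9037 234.9129,59.9542 172.3541,59.9542" fill="none" stroke="#0000ff"/>
</svg>

y_svg = 137.9692 − y_m.

[1] S446→`#ff0000` (score); closed run; points: 110.5695,5.2283 258.6999,5.2283 258.6999,47.3361 110.5695,47.3361

[2] S163→`#0000ff` (engrave); closed run; points: 172.3541,51.9037 234.9129,51.9037 234.9129,59.9542 172.3541,59.9542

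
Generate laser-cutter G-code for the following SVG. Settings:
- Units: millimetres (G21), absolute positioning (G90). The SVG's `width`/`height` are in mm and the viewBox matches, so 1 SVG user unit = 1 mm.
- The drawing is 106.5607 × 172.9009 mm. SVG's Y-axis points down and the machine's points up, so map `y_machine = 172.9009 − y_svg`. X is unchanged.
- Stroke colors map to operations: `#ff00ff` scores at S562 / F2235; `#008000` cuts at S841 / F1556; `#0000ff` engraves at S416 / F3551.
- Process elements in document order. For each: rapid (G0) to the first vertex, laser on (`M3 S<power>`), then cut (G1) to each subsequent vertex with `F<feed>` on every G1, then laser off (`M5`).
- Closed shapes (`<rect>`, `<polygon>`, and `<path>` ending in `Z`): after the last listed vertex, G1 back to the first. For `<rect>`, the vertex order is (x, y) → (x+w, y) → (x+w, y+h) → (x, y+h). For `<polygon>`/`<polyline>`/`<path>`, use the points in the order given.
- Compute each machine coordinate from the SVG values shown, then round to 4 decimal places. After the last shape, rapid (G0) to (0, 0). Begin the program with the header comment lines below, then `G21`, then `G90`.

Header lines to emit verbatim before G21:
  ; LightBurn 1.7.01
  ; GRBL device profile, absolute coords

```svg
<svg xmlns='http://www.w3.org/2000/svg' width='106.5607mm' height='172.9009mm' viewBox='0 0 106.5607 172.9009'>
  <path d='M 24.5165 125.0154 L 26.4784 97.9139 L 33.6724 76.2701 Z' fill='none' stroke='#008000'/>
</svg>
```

viewBox `0 0 106.5607 172.9009` with mm width/height → 1 unit = 1 mm. Flip: y_m = 172.9009 − y_svg.

**Shape 1** — `<path>` closed polygon, stroke `#008000` → cut (S841, F1556). Machine vertices: (24.5165,47.8855) → (26.4784,74.9870) → (33.6724,96.6308) → (24.5165,47.8855). Closed: final G1 returns to the first vertex.

; LightBurn 1.7.01
; GRBL device profile, absolute coords
G21
G90
G0 X24.5165 Y47.8855
M3 S841
G1 X26.4784 Y74.9870 F1556
G1 X33.6724 Y96.6308 F1556
G1 X24.5165 Y47.8855 F1556
M5
G0 X0.0000 Y0.0000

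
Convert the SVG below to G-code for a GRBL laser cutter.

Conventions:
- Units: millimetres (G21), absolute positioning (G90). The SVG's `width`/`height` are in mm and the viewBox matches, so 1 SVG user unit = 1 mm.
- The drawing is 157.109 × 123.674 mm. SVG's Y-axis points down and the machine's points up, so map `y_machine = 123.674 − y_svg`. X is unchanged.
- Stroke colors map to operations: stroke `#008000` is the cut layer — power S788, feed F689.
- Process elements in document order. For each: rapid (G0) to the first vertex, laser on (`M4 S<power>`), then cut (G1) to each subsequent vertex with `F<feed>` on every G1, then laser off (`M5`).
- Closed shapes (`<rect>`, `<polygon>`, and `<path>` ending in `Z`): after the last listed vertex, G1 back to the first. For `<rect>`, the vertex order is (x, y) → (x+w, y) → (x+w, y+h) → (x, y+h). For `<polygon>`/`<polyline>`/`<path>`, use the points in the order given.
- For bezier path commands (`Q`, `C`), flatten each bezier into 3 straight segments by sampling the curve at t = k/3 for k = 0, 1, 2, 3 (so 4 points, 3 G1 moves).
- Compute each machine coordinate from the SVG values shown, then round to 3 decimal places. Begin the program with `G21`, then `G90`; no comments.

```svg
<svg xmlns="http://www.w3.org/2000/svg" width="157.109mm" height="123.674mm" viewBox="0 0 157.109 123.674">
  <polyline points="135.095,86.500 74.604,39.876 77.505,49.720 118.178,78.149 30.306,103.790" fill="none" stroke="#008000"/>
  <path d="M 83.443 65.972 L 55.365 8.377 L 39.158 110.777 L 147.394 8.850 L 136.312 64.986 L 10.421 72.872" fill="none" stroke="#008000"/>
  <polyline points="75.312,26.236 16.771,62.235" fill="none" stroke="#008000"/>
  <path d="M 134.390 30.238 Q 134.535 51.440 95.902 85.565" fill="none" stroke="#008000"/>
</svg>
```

1 u = 1 mm; y_m = 123.674 − y.

[1] `<polyline>` open polyline, #008000→cut S788 F689: (135.095,37.174) → (74.604,83.798) → (77.505,73.954) → (118.178,45.525) → (30.306,19.884)

[2] `<path>` open polyline, #008000→cut S788 F689: (83.443,57.702) → (55.365,115.297) → (39.158,12.897) → (147.394,114.824) → (136.312,58.688) → (10.421,50.802)

[3] `<polyline>` line segment, #008000→cut S788 F689: (75.312,97.438) → (16.771,61.439)

[4] `<path>` quadratic bezier, #008000→cut S788 F689: (134.390,93.436) → (130.178,77.865) → (117.349,59.423) → (95.902,38.109)

G21
G90
G0 X135.095 Y37.174
M4 S788
G1 X74.604 Y83.798 F689
G1 X77.505 Y73.954 F689
G1 X118.178 Y45.525 F689
G1 X30.306 Y19.884 F689
M5
G0 X83.443 Y57.702
M4 S788
G1 X55.365 Y115.297 F689
G1 X39.158 Y12.897 F689
G1 X147.394 Y114.824 F689
G1 X136.312 Y58.688 F689
G1 X10.421 Y50.802 F689
M5
G0 X75.312 Y97.438
M4 S788
G1 X16.771 Y61.439 F689
M5
G0 X134.390 Y93.436
M4 S788
G1 X130.178 Y77.865 F689
G1 X117.349 Y59.423 F689
G1 X95.902 Y38.109 F689
M5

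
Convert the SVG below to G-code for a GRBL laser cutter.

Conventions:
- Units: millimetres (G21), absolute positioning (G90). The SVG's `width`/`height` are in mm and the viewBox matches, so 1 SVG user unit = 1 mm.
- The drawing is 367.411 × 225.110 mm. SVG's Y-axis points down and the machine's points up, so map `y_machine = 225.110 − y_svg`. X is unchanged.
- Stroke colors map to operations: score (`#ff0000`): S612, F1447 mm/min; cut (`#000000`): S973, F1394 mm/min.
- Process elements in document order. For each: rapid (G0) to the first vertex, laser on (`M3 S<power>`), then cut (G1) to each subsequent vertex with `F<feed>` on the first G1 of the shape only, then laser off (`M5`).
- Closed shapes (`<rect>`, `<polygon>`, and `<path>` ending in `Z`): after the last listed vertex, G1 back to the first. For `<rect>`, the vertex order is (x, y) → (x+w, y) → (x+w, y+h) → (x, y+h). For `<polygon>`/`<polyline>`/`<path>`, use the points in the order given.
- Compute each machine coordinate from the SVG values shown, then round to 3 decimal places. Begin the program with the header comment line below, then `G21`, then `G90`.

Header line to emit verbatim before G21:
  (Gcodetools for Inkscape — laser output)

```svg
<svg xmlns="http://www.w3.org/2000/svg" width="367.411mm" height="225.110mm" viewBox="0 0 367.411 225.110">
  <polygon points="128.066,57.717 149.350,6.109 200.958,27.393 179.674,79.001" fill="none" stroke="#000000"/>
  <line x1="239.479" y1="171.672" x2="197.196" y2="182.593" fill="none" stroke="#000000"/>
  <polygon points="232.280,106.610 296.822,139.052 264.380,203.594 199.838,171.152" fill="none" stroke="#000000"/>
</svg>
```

(Gcodetools for Inkscape — laser output)
G21
G90
G0 X128.066 Y167.393
M3 S973
G1 X149.350 Y219.001 F1394
G1 X200.958 Y197.717
G1 X179.674 Y146.109
G1 X128.066 Y167.393
M5
G0 X239.479 Y53.438
M3 S973
G1 X197.196 Y42.517 F1394
M5
G0 X232.280 Y118.500
M3 S973
G1 X296.822 Y86.058 F1394
G1 X264.380 Y21.516
G1 X199.838 Y53.958
G1 X232.280 Y118.500
M5

1 u = 1 mm; y_m = 225.110 − y.

[1] `<polygon>` regular polygon, #000000→cut S973 F1394: (128.066,167.393) → (149.350,219.001) → (200.958,197.717) → (179.674,146.109) → (128.066,167.393) (closed)

[2] `<line>` line segment, #000000→cut S973 F1394: (239.479,53.438) → (197.196,42.517)

[3] `<polygon>` regular polygon, #000000→cut S973 F1394: (232.280,118.500) → (296.822,86.058) → (264.380,21.516) → (199.838,53.958) → (232.280,118.500) (closed)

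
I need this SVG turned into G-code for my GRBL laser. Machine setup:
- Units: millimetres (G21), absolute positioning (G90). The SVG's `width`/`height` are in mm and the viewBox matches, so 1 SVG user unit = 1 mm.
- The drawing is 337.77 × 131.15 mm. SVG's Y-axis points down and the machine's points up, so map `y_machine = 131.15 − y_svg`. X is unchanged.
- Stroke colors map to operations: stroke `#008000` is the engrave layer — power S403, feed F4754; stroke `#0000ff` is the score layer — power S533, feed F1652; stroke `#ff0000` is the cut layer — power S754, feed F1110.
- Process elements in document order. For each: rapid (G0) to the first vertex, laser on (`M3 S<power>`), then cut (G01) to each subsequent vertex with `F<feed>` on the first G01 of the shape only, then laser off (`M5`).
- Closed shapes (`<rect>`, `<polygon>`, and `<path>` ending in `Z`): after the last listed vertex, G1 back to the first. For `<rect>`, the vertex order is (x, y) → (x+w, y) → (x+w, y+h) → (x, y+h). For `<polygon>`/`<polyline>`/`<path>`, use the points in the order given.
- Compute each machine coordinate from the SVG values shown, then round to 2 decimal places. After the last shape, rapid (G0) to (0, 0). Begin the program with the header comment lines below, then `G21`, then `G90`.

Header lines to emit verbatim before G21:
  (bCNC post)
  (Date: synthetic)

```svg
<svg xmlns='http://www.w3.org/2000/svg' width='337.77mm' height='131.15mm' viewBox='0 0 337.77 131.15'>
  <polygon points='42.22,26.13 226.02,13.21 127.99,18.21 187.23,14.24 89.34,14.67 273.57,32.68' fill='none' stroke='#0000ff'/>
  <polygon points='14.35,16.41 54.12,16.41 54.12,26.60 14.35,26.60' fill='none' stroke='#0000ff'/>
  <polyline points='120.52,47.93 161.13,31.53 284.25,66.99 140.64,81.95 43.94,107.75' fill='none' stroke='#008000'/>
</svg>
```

(bCNC post)
(Date: synthetic)
G21
G90
G0 X42.22 Y105.02
M3 S533
G01 X226.02 Y117.94 F1652
G01 X127.99 Y112.94
G01 X187.23 Y116.91
G01 X89.34 Y116.48
G01 X273.57 Y98.47
G01 X42.22 Y105.02
M5
G0 X14.35 Y114.74
M3 S533
G01 X54.12 Y114.74 F1652
G01 X54.12 Y104.55
G01 X14.35 Y104.55
G01 X14.35 Y114.74
M5
G0 X120.52 Y83.22
M3 S403
G01 X161.13 Y99.62 F4754
G01 X284.25 Y64.16
G01 X140.64 Y49.20
G01 X43.94 Y23.40
M5
G0 X0.00 Y0.00

viewBox `0 0 337.77 131.15` with mm width/height → 1 unit = 1 mm. Flip: y_m = 131.15 − y_svg.

**Shape 1** — `<polygon>` closed polygon, stroke `#0000ff` → score (S533, F1652). Machine vertices: (42.22,105.02) → (226.02,117.94) → (127.99,112.94) → (187.23,116.91) → (89.34,116.48) → (273.57,98.47) → (42.22,105.02). Closed: final G1 returns to the first vertex.

**Shape 2** — `<polygon>` rectangle, stroke `#0000ff` → score (S533, F1652). Machine vertices: (14.35,114.74) → (54.12,114.74) → (54.12,104.55) → (14.35,104.55) → (14.35,114.74). Closed: final G1 returns to the first vertex.

**Shape 3** — `<polyline>` open polyline, stroke `#008000` → engrave (S403, F4754). Machine vertices: (120.52,83.22) → (161.13,99.62) → (284.25,64.16) → (140.64,49.20) → (43.94,23.40). Open path.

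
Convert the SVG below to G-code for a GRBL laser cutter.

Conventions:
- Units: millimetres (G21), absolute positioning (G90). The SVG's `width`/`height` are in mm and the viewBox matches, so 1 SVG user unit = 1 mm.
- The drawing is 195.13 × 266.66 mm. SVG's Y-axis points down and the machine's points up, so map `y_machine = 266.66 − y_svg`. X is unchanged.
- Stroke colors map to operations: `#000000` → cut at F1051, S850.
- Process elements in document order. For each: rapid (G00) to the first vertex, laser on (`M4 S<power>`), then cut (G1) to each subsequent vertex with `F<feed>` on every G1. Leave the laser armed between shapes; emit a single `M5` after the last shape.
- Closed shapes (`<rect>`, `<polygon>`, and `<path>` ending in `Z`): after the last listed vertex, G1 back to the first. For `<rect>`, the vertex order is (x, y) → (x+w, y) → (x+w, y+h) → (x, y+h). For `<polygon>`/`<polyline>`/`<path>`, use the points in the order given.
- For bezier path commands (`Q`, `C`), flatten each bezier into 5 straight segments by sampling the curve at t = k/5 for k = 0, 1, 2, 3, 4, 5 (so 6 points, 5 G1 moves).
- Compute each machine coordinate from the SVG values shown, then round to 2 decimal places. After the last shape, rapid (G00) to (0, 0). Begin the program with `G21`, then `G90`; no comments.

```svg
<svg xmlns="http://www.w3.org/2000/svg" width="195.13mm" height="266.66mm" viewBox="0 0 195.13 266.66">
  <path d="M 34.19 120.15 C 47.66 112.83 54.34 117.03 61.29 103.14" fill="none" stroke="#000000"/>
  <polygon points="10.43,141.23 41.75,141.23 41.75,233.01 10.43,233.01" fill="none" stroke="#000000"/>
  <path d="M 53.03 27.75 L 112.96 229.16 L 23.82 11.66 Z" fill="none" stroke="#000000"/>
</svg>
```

G21
G90
G00 X34.19 Y146.51
M4 S850
G1 X41.51 Y149.76 F1051
G1 X47.55 Y151.66 F1051
G1 X52.63 Y153.64 F1051
G1 X57.10 Y157.12 F1051
G1 X61.29 Y163.52 F1051
G00 X10.43 Y125.43
M4 S850
G1 X41.75 Y125.43 F1051
G1 X41.75 Y33.65 F1051
G1 X10.43 Y33.65 F1051
G1 X10.43 Y125.43 F1051
G00 X53.03 Y238.91
M4 S850
G1 X112.96 Y37.50 F1051
G1 X23.82 Y255.00 F1051
G1 X53.03 Y238.91 F1051
M5
G00 X0.00 Y0.00

1 u = 1 mm; y_m = 266.66 − y.

[1] `<path>` cubic bezier, #000000→cut S850 F1051: (34.19,146.51) → (41.51,149.76) → (47.55,151.66) → (52.63,153.64) → (57.10,157.12) → (61.29,163.52)

[2] `<polygon>` rectangle, #000000→cut S850 F1051: (10.43,125.43) → (41.75,125.43) → (41.75,33.65) → (10.43,33.65) → (10.43,125.43) (closed)

[3] `<path>` closed polygon, #000000→cut S850 F1051: (53.03,238.91) → (112.96,37.50) → (23.82,255.00) → (53.03,238.91) (closed)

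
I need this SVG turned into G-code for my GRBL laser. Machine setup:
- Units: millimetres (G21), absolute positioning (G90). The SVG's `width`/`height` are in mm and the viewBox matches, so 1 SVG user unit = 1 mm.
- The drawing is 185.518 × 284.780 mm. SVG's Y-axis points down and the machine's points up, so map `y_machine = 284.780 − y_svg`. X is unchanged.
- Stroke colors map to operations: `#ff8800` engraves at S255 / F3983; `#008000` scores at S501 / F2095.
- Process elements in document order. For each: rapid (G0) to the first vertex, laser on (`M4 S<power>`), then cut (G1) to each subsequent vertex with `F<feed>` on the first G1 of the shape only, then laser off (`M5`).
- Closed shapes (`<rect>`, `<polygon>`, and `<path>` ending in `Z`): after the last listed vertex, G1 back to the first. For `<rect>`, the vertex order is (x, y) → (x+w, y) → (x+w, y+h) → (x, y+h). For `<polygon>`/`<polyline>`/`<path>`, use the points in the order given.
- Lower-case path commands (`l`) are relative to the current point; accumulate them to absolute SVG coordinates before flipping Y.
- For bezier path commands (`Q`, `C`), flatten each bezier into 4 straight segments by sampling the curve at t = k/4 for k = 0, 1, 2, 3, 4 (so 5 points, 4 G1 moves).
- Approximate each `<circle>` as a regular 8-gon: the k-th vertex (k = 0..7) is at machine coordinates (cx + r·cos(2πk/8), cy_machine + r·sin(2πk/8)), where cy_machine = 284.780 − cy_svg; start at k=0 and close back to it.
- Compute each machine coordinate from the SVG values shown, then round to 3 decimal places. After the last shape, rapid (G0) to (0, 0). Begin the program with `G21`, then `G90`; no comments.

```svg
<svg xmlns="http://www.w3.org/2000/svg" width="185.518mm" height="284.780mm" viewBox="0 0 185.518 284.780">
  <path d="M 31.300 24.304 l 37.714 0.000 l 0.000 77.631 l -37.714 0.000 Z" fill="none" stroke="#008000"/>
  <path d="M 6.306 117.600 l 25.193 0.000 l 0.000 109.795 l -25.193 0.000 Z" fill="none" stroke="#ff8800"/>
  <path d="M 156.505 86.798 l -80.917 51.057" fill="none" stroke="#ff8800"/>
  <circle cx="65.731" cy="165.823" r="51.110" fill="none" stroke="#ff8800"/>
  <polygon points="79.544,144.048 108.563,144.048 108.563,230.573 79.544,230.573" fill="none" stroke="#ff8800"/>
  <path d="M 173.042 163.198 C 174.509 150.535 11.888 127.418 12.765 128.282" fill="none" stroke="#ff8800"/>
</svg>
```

viewBox `0 0 185.518 284.780` with mm width/height → 1 unit = 1 mm. Flip: y_m = 284.780 − y_svg.

**Shape 1** — `<path>` rectangle, stroke `#008000` → score (S501, F2095). Machine vertices: (31.300,260.476) → (69.014,260.476) → (69.014,182.845) → (31.300,182.845) → (31.300,260.476). Closed: final G1 returns to the first vertex.

**Shape 2** — `<path>` rectangle, stroke `#ff8800` → engrave (S255, F3983). Machine vertices: (6.306,167.180) → (31.499,167.180) → (31.499,57.385) → (6.306,57.385) → (6.306,167.180). Closed: final G1 returns to the first vertex.

**Shape 3** — `<path>` line segment, stroke `#ff8800` → engrave (S255, F3983). Machine vertices: (156.505,197.982) → (75.588,146.925). Open path.

**Shape 4** — `<circle>` circle, stroke `#ff8800` → engrave (S255, F3983). Machine vertices: (116.841,118.957) → (101.871,155.097) → (65.731,170.067) → (29.591,155.097) → (14.621,118.957) → (29.591,82.817) → (65.731,67.847) → (101.871,82.817) → (116.841,118.957). Closed: final G1 returns to the first vertex.

**Shape 5** — `<polygon>` rectangle, stroke `#ff8800` → engrave (S255, F3983). Machine vertices: (79.544,140.732) → (108.563,140.732) → (108.563,54.207) → (79.544,54.207) → (79.544,140.732). Closed: final G1 returns to the first vertex.

**Shape 6** — `<path>` cubic bezier, stroke `#ff8800` → engrave (S255, F3983). Control points (SVG): P0=(173.042,163.198), P1=(174.509,150.535), P2=(11.888,127.418), P3=(12.765,128.282); sampled at t=k/4. Machine vertices: (173.042,121.582) → (148.494,132.501) → (93.125,144.113) → (37.645,153.188) → (12.765,156.498). Open path.

G21
G90
G0 X31.300 Y260.476
M4 S501
G1 X69.014 Y260.476 F2095
G1 X69.014 Y182.845
G1 X31.300 Y182.845
G1 X31.300 Y260.476
M5
G0 X6.306 Y167.180
M4 S255
G1 X31.499 Y167.180 F3983
G1 X31.499 Y57.385
G1 X6.306 Y57.385
G1 X6.306 Y167.180
M5
G0 X156.505 Y197.982
M4 S255
G1 X75.588 Y146.925 F3983
M5
G0 X116.841 Y118.957
M4 S255
G1 X101.871 Y155.097 F3983
G1 X65.731 Y170.067
G1 X29.591 Y155.097
G1 X14.621 Y118.957
G1 X29.591 Y82.817
G1 X65.731 Y67.847
G1 X101.871 Y82.817
G1 X116.841 Y118.957
M5
G0 X79.544 Y140.732
M4 S255
G1 X108.563 Y140.732 F3983
G1 X108.563 Y54.207
G1 X79.544 Y54.207
G1 X79.544 Y140.732
M5
G0 X173.042 Y121.582
M4 S255
G1 X148.494 Y132.501 F3983
G1 X93.125 Y144.113
G1 X37.645 Y153.188
G1 X12.765 Y156.498
M5
G0 X0.000 Y0.000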